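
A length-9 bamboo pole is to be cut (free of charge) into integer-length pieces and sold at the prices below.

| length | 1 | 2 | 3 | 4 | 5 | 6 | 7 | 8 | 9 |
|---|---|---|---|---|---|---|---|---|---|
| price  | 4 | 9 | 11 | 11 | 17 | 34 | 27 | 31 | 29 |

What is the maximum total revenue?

47

Consider every possible first cut. R[k] is the best of p[i]+R[k−i] over all sellable i≤k.
R[1] = 4
R[2] = max(4+4, 9+0) = 9
R[3] = max(4+9, 9+4, 11+0) = 13
R[4] = max(4+13, 9+9, 11+4, 11+0) = 18
R[5] = max(4+18, 9+13, 11+9, 11+4, 17+0) = 22
R[6] = max(4+22, 9+18, 11+13, 11+9, 17+4, 34+0) = 34
R[7] = max(4+34, 9+22, 11+18, …, 34+4, 27+0) = 38
R[8] = max(4+38, 9+34, 11+22, …, 27+4, 31+0) = 43
R[9] = max(4+43, 9+38, 11+34, …, 31+4, 29+0) = 47
One optimal cutting: 6 + 2 + 1 → $34 + $9 + $4 = $47.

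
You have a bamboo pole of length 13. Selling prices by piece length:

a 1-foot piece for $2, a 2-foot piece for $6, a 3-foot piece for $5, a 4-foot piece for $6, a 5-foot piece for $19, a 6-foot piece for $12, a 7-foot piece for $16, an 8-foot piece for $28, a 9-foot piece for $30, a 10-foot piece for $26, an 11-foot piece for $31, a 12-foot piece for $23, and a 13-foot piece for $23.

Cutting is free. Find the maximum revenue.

Let best[k] be the best obtainable value from length k. For each k, try every first piece i and keep the best of price[i] + best[k−i].
best[1] = 2
best[2] = max(2+2, 6+0) = 6
best[3] = max(2+6, 6+2, 5+0) = 8
best[4] = max(2+8, 6+6, 5+2, 6+0) = 12
best[5] = max(2+12, 6+8, 5+6, 6+2, 19+0) = 19
best[6] = max(2+19, 6+12, 5+8, 6+6, 19+2, 12+0) = 21
best[7] = max(2+21, 6+19, 5+12, …, 12+2, 16+0) = 25
best[8] = max(2+25, 6+21, 5+19, …, 16+2, 28+0) = 28
best[9] = max(2+28, 6+25, 5+21, …, 28+2, 30+0) = 31
best[10] = max(2+31, 6+28, 5+25, …, 30+2, 26+0) = 38
best[11] = max(2+38, 6+31, 5+28, …, 26+2, 31+0) = 40
best[12] = max(2+40, 6+38, 5+31, …, 31+2, 23+0) = 44
best[13] = max(2+44, 6+40, 5+38, …, 23+2, 23+0) = 47
One optimal cutting: 8 + 5 → $28 + $19 = $47.

47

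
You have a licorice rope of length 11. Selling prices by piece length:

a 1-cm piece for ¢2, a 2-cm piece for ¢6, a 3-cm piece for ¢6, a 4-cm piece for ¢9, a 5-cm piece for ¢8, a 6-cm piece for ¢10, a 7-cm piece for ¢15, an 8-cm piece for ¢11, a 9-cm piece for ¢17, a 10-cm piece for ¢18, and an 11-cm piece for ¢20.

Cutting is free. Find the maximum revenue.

32

Let r[k] be the best obtainable value from length k. For each k, try every first piece i and keep the best of price[i] + r[k−i].
r[1] = 2
r[2] = 6
r[3] = 8  (first piece 1, then r[2]=6)
r[4] = 12  (first piece 2, then r[2]=6)
r[5] = 14  (first piece 1, then r[4]=12)
r[6] = 18  (first piece 2, then r[4]=12)
r[7] = 20  (first piece 1, then r[6]=18)
r[8] = 24  (first piece 2, then r[6]=18)
r[9] = 26  (first piece 1, then r[8]=24)
r[10] = 30  (first piece 2, then r[8]=24)
r[11] = 32  (first piece 1, then r[10]=30)
One optimal cutting: 2 + 2 + 2 + 2 + 2 + 1 → ¢6 + ¢6 + ¢6 + ¢6 + ¢6 + ¢2 = ¢32.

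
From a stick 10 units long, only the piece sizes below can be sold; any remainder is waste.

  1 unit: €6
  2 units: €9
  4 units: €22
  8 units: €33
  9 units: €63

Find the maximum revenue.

69

Build r[k] bottom-up: r[k] = max over allowed piece i of (p[i] + r[k−i]).
r[1] = 6
r[2] = max(6+6, 9+0) = 12
r[3] = max(6+12, 9+6) = 18
r[4] = max(6+18, 9+12, 22+0) = 24
r[5] = max(6+24, 9+18, 22+6) = 30
r[6] = max(6+30, 9+24, 22+12) = 36
r[7] = max(6+36, 9+30, 22+18) = 42
r[8] = max(6+42, 9+36, 22+24, 33+0) = 48
r[9] = max(6+48, 9+42, 22+30, 33+6, 63+0) = 63
r[10] = max(6+63, 9+48, 22+36, 33+12, 63+6) = 69
One optimal cutting: 9 + 1 → €69.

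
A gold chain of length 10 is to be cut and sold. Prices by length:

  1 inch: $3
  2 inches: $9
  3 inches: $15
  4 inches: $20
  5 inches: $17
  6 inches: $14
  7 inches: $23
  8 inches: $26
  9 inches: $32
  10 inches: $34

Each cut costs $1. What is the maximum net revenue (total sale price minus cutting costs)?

Build net[k] bottom-up: net[k] = max over allowed piece i of (p[i] + net[k−i]) − 1 per cut.
net[1] = 3
net[2] = max(3+3-1, 9+0) = 9
net[3] = max(3+9-1, 9+3-1, 15+0) = 15
net[4] = max(3+15-1, 9+9-1, 15+3-1, 20+0) = 20
net[5] = max(3+20-1, 9+15-1, 15+9-1, 20+3-1, 17+0) = 23
net[6] = max(3+23-1, 9+20-1, 15+15-1, 20+9-1, 17+3-1, 14+0) = 29
net[7] = max(3+29-1, 9+23-1, 15+20-1, …, 14+3-1, 23+0) = 34
net[8] = max(3+34-1, 9+29-1, 15+23-1, …, 23+3-1, 26+0) = 39
net[9] = max(3+39-1, 9+34-1, 15+29-1, …, 26+3-1, 32+0) = 43
net[10] = max(3+43-1, 9+39-1, 15+34-1, …, 32+3-1, 34+0) = 48
One optimal plan: pieces 4 + 3 + 3 (2 cuts) → $50 − $2 = $48.

48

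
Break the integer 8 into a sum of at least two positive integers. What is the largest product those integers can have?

Fill m[k] for k=2..8: at each k try every first piece i and multiply by the better of (k−i) uncut or m[k−i].
Small cases: m[2]=1.
m[3] = 1*max(2,1) = 1*2 = 2
m[4] = 2*max(2,1) = 2*2 = 4
m[5] = 2*max(3,2) = 2*3 = 6
m[6] = 3*max(3,2) = 3*3 = 9
m[7] = 2*max(5,6) = 2*6 = 12
m[8] = 2*max(6,9) = 2*9 = 18
One optimal split: 3 + 3 + 2; product 3*3*2 = 18.

18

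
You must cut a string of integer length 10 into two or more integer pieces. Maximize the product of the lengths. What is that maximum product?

36

Fill prod[k] for k=2..10: at each k try every first piece i and multiply by the better of (k−i) uncut or prod[k−i].
prod[2] = 1·max(1,0) = 1·1 = 1
prod[3] = 1·max(2,1) = 1·2 = 2
prod[4] = 2·max(2,1) = 2·2 = 4
prod[5] = 2·max(3,2) = 2·3 = 6
prod[6] = 3·max(3,2) = 3·3 = 9
prod[7] = 2·max(5,6) = 2·6 = 12
prod[8] = 2·max(6,9) = 2·9 = 18
prod[9] = 3·max(6,9) = 3·9 = 27
prod[10] = 2·max(8,18) = 2·18 = 36
One optimal split: 3 + 3 + 2 + 2; product 3·3·2·2 = 36.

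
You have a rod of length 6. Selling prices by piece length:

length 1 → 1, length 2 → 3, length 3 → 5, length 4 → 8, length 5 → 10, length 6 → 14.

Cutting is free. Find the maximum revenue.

Let R[k] be the best obtainable value from length k. For each k, try every first piece i and keep the best of price[i] + R[k−i].
R[1] = 1
R[2] = 3
R[3] = 5
R[4] = 8
R[5] = 10
R[6] = 14
Best is to sell the whole 6-cm piece uncut for 14.

14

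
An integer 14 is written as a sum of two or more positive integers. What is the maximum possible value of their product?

162

Fill g[k] for k=2..14: at each k try every first piece i and multiply by the better of (k−i) uncut or g[k−i].
g[2] = 1×max(1,0) = 1×1 = 1
g[3] = 1×max(2,1) = 1×2 = 2
g[4] = 2×max(2,1) = 2×2 = 4
g[5] = 2×max(3,2) = 2×3 = 6
g[6] = 3×max(3,2) = 3×3 = 9
g[7] = 2×max(5,6) = 2×6 = 12
g[8] = 2×max(6,9) = 2×9 = 18
g[9] = 3×max(6,9) = 3×9 = 27
g[10] = 2×max(8,18) = 2×18 = 36
g[11] = 2×max(9,27) = 2×27 = 54
g[12] = 3×max(9,27) = 3×27 = 81
g[13] = 2×max(11,54) = 2×54 = 108
g[14] = 2×max(12,81) = 2×81 = 162
One optimal split: 3 + 3 + 3 + 3 + 2; product 3×3×3×3×2 = 162.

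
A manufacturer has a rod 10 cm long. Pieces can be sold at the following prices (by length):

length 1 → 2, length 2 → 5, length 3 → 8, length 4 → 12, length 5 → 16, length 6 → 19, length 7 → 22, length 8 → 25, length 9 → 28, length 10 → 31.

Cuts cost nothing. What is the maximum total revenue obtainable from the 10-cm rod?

32

Consider every possible first cut. v[k] is the best of p[i]+v[k−i] over all sellable i≤k.
v[1] = 2
v[2] = max(2+2, 5+0) = 5
v[3] = max(2+5, 5+2, 8+0) = 8
v[4] = max(2+8, 5+5, 8+2, 12+0) = 12
v[5] = max(2+12, 5+8, 8+5, 12+2, 16+0) = 16
v[6] = max(2+16, 5+12, 8+8, 12+5, 16+2, 19+0) = 19
v[7] = max(2+19, 5+16, 8+12, …, 19+2, 22+0) = 22
v[8] = max(2+22, 5+19, 8+16, …, 22+2, 25+0) = 25
v[9] = max(2+25, 5+22, 8+19, …, 25+2, 28+0) = 28
v[10] = max(2+28, 5+25, 8+22, …, 28+2, 31+0) = 32
One optimal cutting: 5 + 5 → 16 + 16 = 32.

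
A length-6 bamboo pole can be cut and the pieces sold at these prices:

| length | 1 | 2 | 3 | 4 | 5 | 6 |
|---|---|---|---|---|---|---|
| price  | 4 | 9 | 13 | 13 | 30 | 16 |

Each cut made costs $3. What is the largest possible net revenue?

31

Let r[k] be the best obtainable value from length k. For each k, try every first piece i and keep the best of price[i] + r[k−i] minus the 3 cut fee when i<k.
r[1] = 4
r[2] = 9
r[3] = 13
r[4] = 15  (first piece 2, then r[2]=9)
r[5] = 30
r[6] = 31  (first piece 1, then r[5]=30)
One optimal plan: pieces 5 + 1 (1 cut) → $34 − $3 = $31.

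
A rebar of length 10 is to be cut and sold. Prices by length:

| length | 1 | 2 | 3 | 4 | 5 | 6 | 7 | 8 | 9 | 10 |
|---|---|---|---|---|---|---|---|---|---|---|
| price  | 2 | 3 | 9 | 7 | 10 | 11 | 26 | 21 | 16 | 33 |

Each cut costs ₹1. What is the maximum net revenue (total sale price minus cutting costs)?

Build v[k] bottom-up: v[k] = max over allowed piece i of (p[i] + v[k−i]) − 1 per cut.
v[1] = 2
v[2] = 3  (first piece 1, then v[1]=2)
v[3] = 9
v[4] = 10  (first piece 1, then v[3]=9)
v[5] = 11  (first piece 1, then v[4]=10)
v[6] = 17  (first piece 3, then v[3]=9)
v[7] = 26
v[8] = 27  (first piece 1, then v[7]=26)
v[9] = 28  (first piece 1, then v[8]=27)
v[10] = 34  (first piece 3, then v[7]=26)
One optimal plan: pieces 7 + 3 (1 cut) → ₹35 − ₹1 = ₹34.

34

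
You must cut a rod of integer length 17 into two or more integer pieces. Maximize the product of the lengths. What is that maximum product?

Let g[k] be the best product for length k (with at least one cut). For each first piece i, the rest contributes max(k−i, g[k−i]).
Small cases: g[2]=1, g[3]=2, g[4]=4, g[5]=6, g[6]=9, g[7]=12, g[8]=18, g[9]=27, g[10]=36, g[11]=54.
g[12] = max(1×54, 2×36, 3×27, …, 10×2, 11×1) = 81
g[13] = max(1×81, 2×54, 3×36, …, 11×2, 12×1) = 108
g[14] = max(1×108, 2×81, 3×54, …, 12×2, 13×1) = 162
g[15] = max(1×162, 2×108, 3×81, …, 13×2, 14×1) = 243
g[16] = max(1×243, 2×162, 3×108, …, 14×2, 15×1) = 324
g[17] = max(1×324, 2×243, 3×162, …, 15×2, 16×1) = 486
One optimal split: 3 + 3 + 3 + 3 + 3 + 2; product 3×3×3×3×3×2 = 486.

486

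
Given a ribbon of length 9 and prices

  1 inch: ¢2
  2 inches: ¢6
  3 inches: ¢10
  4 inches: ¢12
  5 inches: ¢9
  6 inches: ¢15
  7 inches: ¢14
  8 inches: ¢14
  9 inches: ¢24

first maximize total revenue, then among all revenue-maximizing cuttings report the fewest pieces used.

Build r[k] bottom-up: r[k] = max over allowed piece i of (p[i] + r[k−i]).
r[1] = 2
r[2] = max(2+2, 6+0) = 6
r[3] = max(2+6, 6+2, 10+0) = 10
r[4] = max(2+10, 6+6, 10+2, 12+0) = 12
r[5] = max(2+12, 6+10, 10+6, 12+2, 9+0) = 16
r[6] = max(2+16, 6+12, 10+10, 12+6, 9+2, 15+0) = 20
r[7] = max(2+20, 6+16, 10+12, …, 15+2, 14+0) = 22
r[8] = max(2+22, 6+20, 10+16, …, 14+2, 14+0) = 26
r[9] = max(2+26, 6+22, 10+20, …, 14+2, 24+0) = 30
Maximum revenue is ¢30.
Now minimize piece count subject to staying optimal: for each k, pieces[k] = 1 + min over i with p[i]+r[k−i]=r[k] of pieces[k−i].
pieces[6] = 2
pieces[7] = 2
pieces[8] = 3
pieces[9] = 3

3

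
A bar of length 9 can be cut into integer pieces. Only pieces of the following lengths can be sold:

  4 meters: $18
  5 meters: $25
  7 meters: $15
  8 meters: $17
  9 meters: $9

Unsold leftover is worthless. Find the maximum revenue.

Build r[k] bottom-up: r[k] = max over allowed piece i of (p[i] + r[k−i]).
r[1] = 0
r[2] = 0
r[3] = 0
r[4] = 18
r[5] = 25
r[6] = 25
r[7] = 25
r[8] = 36  (first piece 4, then r[4]=18)
r[9] = 43  (first piece 4, then r[5]=25)
One optimal cutting: 5 + 4 → $43.

43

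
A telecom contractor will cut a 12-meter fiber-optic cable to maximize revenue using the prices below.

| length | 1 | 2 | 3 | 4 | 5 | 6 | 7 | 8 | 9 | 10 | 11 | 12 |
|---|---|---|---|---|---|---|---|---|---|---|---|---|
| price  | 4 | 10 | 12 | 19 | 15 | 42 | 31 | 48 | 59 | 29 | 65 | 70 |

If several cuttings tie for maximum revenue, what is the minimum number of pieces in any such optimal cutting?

Consider every possible first cut. r[k] is the best of p[i]+r[k−i] over all sellable i≤k.
r[1] = 4
r[2] = max(4+4, 10+0) = 10
r[3] = max(4+10, 10+4, 12+0) = 14
r[4] = max(4+14, 10+10, 12+4, 19+0) = 20
r[5] = max(4+20, 10+14, 12+10, 19+4, 15+0) = 24
r[6] = max(4+24, 10+20, 12+14, 19+10, 15+4, 42+0) = 42
r[7] = max(4+42, 10+24, 12+20, …, 42+4, 31+0) = 46
r[8] = max(4+46, 10+42, 12+24, …, 31+4, 48+0) = 52
r[9] = max(4+52, 10+46, 12+42, …, 48+4, 59+0) = 59
r[10] = max(4+59, 10+52, 12+46, …, 59+4, 29+0) = 63
r[11] = max(4+63, 10+59, 12+52, …, 29+4, 65+0) = 69
r[12] = max(4+69, 10+63, 12+59, …, 65+4, 70+0) = 84
Maximum revenue is $84.
Now minimize piece count subject to staying optimal: for each k, pieces[k] = 1 + min over i with p[i]+r[k−i]=r[k] of pieces[k−i].
pieces[9] = 1
pieces[10] = 2
pieces[11] = 2
pieces[12] = 2

2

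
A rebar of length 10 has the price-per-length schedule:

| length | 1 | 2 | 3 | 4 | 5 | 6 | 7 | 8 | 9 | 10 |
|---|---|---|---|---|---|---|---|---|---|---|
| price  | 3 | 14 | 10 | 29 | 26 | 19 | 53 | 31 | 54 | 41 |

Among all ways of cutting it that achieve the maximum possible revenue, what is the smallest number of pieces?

Let r[k] be the best obtainable value from length k. For each k, try every first piece i and keep the best of price[i] + r[k−i].
r[1] = 3
r[2] = max(3+3, 14+0) = 14
r[3] = max(3+14, 14+3, 10+0) = 17
r[4] = max(3+17, 14+14, 10+3, 29+0) = 29
r[5] = max(3+29, 14+17, 10+14, 29+3, 26+0) = 32
r[6] = max(3+32, 14+29, 10+17, 29+14, 26+3, 19+0) = 43
r[7] = max(3+43, 14+32, 10+29, …, 19+3, 53+0) = 53
r[8] = max(3+53, 14+43, 10+32, …, 53+3, 31+0) = 58
r[9] = max(3+58, 14+53, 10+43, …, 31+3, 54+0) = 67
r[10] = max(3+67, 14+58, 10+53, …, 54+3, 41+0) = 72
Maximum revenue is ₹72.
Now minimize piece count subject to staying optimal: for each k, pieces[k] = 1 + min over i with p[i]+r[k−i]=r[k] of pieces[k−i].
pieces[7] = 1
pieces[8] = 2
pieces[9] = 2
pieces[10] = 3

3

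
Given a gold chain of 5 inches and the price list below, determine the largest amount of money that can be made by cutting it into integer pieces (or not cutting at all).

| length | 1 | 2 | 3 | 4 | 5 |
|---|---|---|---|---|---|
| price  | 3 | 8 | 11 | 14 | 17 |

Consider every possible first cut. R[k] is the best of p[i]+R[k−i] over all sellable i≤k.
R[1] = 3
R[2] = 8
R[3] = 11  (first piece 1, then R[2]=8)
R[4] = 16  (first piece 2, then R[2]=8)
R[5] = 19  (first piece 1, then R[4]=16)
One optimal cutting: 2 + 2 + 1 → $8 + $8 + $3 = $19.

19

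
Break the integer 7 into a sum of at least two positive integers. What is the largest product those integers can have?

12

Let g[k] be the best product for length k (with at least one cut). For each first piece i, the rest contributes max(k−i, g[k−i]).
g[2] = 1*max(1,0) = 1*1 = 1
g[3] = 1*max(2,1) = 1*2 = 2
g[4] = 2*max(2,1) = 2*2 = 4
g[5] = 2*max(3,2) = 2*3 = 6
g[6] = 3*max(3,2) = 3*3 = 9
g[7] = 2*max(5,6) = 2*6 = 12
One optimal split: 3 + 2 + 2; product 3*2*2 = 12.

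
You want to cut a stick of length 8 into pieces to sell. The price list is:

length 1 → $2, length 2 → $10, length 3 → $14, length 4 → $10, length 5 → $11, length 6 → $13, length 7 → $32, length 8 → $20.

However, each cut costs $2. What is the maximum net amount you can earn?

34

Build v[k] bottom-up: v[k] = max over allowed piece i of (p[i] + v[k−i]) − 2 per cut.
v[1] = 2
v[2] = max(2+2-2, 10+0) = 10
v[3] = max(2+10-2, 10+2-2, 14+0) = 14
v[4] = max(2+14-2, 10+10-2, 14+2-2, 10+0) = 18
v[5] = max(2+18-2, 10+14-2, 14+10-2, 10+2-2, 11+0) = 22
v[6] = max(2+22-2, 10+18-2, 14+14-2, 10+10-2, 11+2-2, 13+0) = 26
v[7] = max(2+26-2, 10+22-2, 14+18-2, …, 13+2-2, 32+0) = 32
v[8] = max(2+32-2, 10+26-2, 14+22-2, …, 32+2-2, 20+0) = 34
One optimal plan: pieces 2 + 2 + 2 + 2 (3 cuts) → $40 − $6 = $34.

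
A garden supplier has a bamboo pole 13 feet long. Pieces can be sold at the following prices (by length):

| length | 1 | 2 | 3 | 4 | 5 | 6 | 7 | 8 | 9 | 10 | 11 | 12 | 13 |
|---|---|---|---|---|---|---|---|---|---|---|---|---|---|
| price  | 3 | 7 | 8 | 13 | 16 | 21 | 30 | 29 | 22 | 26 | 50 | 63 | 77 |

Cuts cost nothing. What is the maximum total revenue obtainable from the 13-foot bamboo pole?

Let v[k] be the best obtainable value from length k. For each k, try every first piece i and keep the best of price[i] + v[k−i].
v[1] = 3
v[2] = 7
v[3] = 10  (first piece 1, then v[2]=7)
v[4] = 14  (first piece 2, then v[2]=7)
v[5] = 17  (first piece 1, then v[4]=14)
v[6] = 21  (first piece 2, then v[4]=14)
v[7] = 30
v[8] = 33  (first piece 1, then v[7]=30)
v[9] = 37  (first piece 2, then v[7]=30)
v[10] = 40  (first piece 1, then v[9]=37)
v[11] = 50
v[12] = 63
v[13] = 77
Best is to sell the whole 13-foot piece uncut for $77.

77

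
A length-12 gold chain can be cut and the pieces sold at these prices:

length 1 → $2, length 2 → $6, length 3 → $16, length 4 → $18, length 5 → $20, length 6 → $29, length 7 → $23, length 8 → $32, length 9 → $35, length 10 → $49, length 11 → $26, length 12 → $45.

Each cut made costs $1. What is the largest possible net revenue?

61

Build v[k] bottom-up: v[k] = max over allowed piece i of (p[i] + v[k−i]) − 1 per cut.
v[1] = 2
v[2] = 6
v[3] = 16
v[4] = 18
v[5] = 21  (first piece 2, then v[3]=16)
v[6] = 31  (first piece 3, then v[3]=16)
v[7] = 33  (first piece 3, then v[4]=18)
v[8] = 36  (first piece 2, then v[6]=31)
v[9] = 46  (first piece 3, then v[6]=31)
v[10] = 49
v[11] = 51  (first piece 2, then v[9]=46)
v[12] = 61  (first piece 3, then v[9]=46)
One optimal plan: pieces 3 + 3 + 3 + 3 (3 cuts) → $64 − $3 = $61.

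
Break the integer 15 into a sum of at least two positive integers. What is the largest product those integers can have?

Fill P[k] for k=2..15: at each k try every first piece i and multiply by the better of (k−i) uncut or P[k−i].
P[2] = 1*max(1,0) = 1*1 = 1
P[3] = max(1*2, 2*1) = 2
P[4] = max(1*3, 2*2, 3*1) = 4
P[5] = max(1*4, 2*3, 3*2, 4*1) = 6
P[6] = max(1*6, 2*4, 3*3, 4*2, 5*1) = 9
P[7] = max(1*9, 2*6, 3*4, 4*3, 5*2, 6*1) = 12
P[8] = max(1*12, 2*9, 3*6, …, 6*2, 7*1) = 18
P[9] = max(1*18, 2*12, 3*9, …, 7*2, 8*1) = 27
P[10] = max(1*27, 2*18, 3*12, …, 8*2, 9*1) = 36
P[11] = max(1*36, 2*27, 3*18, …, 9*2, 10*1) = 54
P[12] = max(1*54, 2*36, 3*27, …, 10*2, 11*1) = 81
P[13] = max(1*81, 2*54, 3*36, …, 11*2, 12*1) = 108
P[14] = max(1*108, 2*81, 3*54, …, 12*2, 13*1) = 162
P[15] = max(1*162, 2*108, 3*81, …, 13*2, 14*1) = 243
One optimal split: 3 + 3 + 3 + 3 + 3; product 3*3*3*3*3 = 243.

243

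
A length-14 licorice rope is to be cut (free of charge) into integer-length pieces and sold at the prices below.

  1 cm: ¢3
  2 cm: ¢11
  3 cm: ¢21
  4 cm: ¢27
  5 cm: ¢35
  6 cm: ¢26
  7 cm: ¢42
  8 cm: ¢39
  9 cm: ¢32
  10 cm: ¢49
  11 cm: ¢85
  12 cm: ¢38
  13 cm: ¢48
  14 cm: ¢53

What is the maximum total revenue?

106

Build best[k] bottom-up: best[k] = max over allowed piece i of (p[i] + best[k−i]).
best[1] = 3
best[2] = 11
best[3] = 21
best[4] = 27
best[5] = 35
best[6] = 42  (first piece 3, then best[3]=21)
best[7] = 48  (first piece 3, then best[4]=27)
best[8] = 56  (first piece 3, then best[5]=35)
best[9] = 63  (first piece 3, then best[6]=42)
best[10] = 70  (first piece 5, then best[5]=35)
best[11] = 85
best[12] = 88  (first piece 1, then best[11]=85)
best[13] = 96  (first piece 2, then best[11]=85)
best[14] = 106  (first piece 3, then best[11]=85)
One optimal cutting: 11 + 3 → ¢85 + ¢21 = ¢106.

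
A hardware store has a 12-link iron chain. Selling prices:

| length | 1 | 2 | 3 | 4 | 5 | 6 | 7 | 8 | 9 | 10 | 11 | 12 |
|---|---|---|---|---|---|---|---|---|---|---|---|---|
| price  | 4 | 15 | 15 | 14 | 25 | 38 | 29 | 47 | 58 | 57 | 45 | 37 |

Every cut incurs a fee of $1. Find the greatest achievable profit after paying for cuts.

Let r[k] be the best obtainable value from length k. For each k, try every first piece i and keep the best of price[i] + r[k−i] minus the 1 cut fee when i<k.
r[1] = 4
r[2] = 15
r[3] = 18  (first piece 1, then r[2]=15)
r[4] = 29  (first piece 2, then r[2]=15)
r[5] = 32  (first piece 1, then r[4]=29)
r[6] = 43  (first piece 2, then r[4]=29)
r[7] = 46  (first piece 1, then r[6]=43)
r[8] = 57  (first piece 2, then r[6]=43)
r[9] = 60  (first piece 1, then r[8]=57)
r[10] = 71  (first piece 2, then r[8]=57)
r[11] = 74  (first piece 1, then r[10]=71)
r[12] = 85  (first piece 2, then r[10]=71)
One optimal plan: pieces 2 + 2 + 2 + 2 + 2 + 2 (5 cuts) → $90 − $5 = $85.

85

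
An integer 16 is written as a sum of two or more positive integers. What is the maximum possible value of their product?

324

Fill g[k] for k=2..16: at each k try every first piece i and multiply by the better of (k−i) uncut or g[k−i].
g[2] = 1×max(1,0) = 1×1 = 1
g[3] = max(1×2, 2×1) = 2
g[4] = max(1×3, 2×2, 3×1) = 4
g[5] = max(1×4, 2×3, 3×2, 4×1) = 6
g[6] = max(1×6, 2×4, 3×3, 4×2, 5×1) = 9
g[7] = max(1×9, 2×6, 3×4, 4×3, 5×2, 6×1) = 12
g[8] = max(1×12, 2×9, 3×6, …, 6×2, 7×1) = 18
g[9] = max(1×18, 2×12, 3×9, …, 7×2, 8×1) = 27
g[10] = max(1×27, 2×18, 3×12, …, 8×2, 9×1) = 36
g[11] = max(1×36, 2×27, 3×18, …, 9×2, 10×1) = 54
g[12] = max(1×54, 2×36, 3×27, …, 10×2, 11×1) = 81
g[13] = max(1×81, 2×54, 3×36, …, 11×2, 12×1) = 108
g[14] = max(1×108, 2×81, 3×54, …, 12×2, 13×1) = 162
g[15] = max(1×162, 2×108, 3×81, …, 13×2, 14×1) = 243
g[16] = max(1×243, 2×162, 3×108, …, 14×2, 15×1) = 324
One optimal split: 3 + 3 + 3 + 3 + 2 + 2; product 3×3×3×3×2×2 = 324.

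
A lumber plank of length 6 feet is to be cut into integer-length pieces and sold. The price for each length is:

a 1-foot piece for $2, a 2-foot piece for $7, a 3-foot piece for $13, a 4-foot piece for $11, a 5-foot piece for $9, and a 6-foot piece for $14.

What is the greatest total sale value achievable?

Let r[k] be the best obtainable value from length k. For each k, try every first piece i and keep the best of price[i] + r[k−i].
r[1] = 2
r[2] = max(2+2, 7+0) = 7
r[3] = max(2+7, 7+2, 13+0) = 13
r[4] = max(2+13, 7+7, 13+2, 11+0) = 15
r[5] = max(2+15, 7+13, 13+7, 11+2, 9+0) = 20
r[6] = max(2+20, 7+15, 13+13, 11+7, 9+2, 14+0) = 26
One optimal cutting: 3 + 3 → $13 + $13 = $26.

26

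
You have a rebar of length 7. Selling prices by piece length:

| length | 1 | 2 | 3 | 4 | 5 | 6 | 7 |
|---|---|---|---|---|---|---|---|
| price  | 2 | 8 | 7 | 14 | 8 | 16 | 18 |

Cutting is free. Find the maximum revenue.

Consider every possible first cut. v[k] is the best of p[i]+v[k−i] over all sellable i≤k.
v[1] = 2
v[2] = max(2+2, 8+0) = 8
v[3] = max(2+8, 8+2, 7+0) = 10
v[4] = max(2+10, 8+8, 7+2, 14+0) = 16
v[5] = max(2+16, 8+10, 7+8, 14+2, 8+0) = 18
v[6] = max(2+18, 8+16, 7+10, 14+8, 8+2, 16+0) = 24
v[7] = max(2+24, 8+18, 7+16, …, 16+2, 18+0) = 26
One optimal cutting: 2 + 2 + 2 + 1 → ₹8 + ₹8 + ₹8 + ₹2 = ₹26.

26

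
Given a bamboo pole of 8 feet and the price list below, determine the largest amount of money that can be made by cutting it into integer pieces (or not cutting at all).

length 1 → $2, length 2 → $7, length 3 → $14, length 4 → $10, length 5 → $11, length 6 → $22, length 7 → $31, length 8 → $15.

35

Consider every possible first cut. v[k] is the best of p[i]+v[k−i] over all sellable i≤k.
v[1] = 2
v[2] = max(2+2, 7+0) = 7
v[3] = max(2+7, 7+2, 14+0) = 14
v[4] = max(2+14, 7+7, 14+2, 10+0) = 16
v[5] = max(2+16, 7+14, 14+7, 10+2, 11+0) = 21
v[6] = max(2+21, 7+16, 14+14, 10+7, 11+2, 22+0) = 28
v[7] = max(2+28, 7+21, 14+16, …, 22+2, 31+0) = 31
v[8] = max(2+31, 7+28, 14+21, …, 31+2, 15+0) = 35
One optimal cutting: 3 + 3 + 2 → $14 + $14 + $7 = $35.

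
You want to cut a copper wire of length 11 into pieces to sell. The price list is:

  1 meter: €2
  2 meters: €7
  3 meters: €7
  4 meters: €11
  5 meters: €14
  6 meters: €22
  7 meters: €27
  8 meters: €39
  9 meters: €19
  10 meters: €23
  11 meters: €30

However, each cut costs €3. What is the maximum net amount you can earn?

Let r[k] be the best obtainable value from length k. For each k, try every first piece i and keep the best of price[i] + r[k−i] minus the 3 cut fee when i<k.
r[1] = 2
r[2] = max(2+2-3, 7+0) = 7
r[3] = max(2+7-3, 7+2-3, 7+0) = 7
r[4] = max(2+7-3, 7+7-3, 7+2-3, 11+0) = 11
r[5] = max(2+11-3, 7+7-3, 7+7-3, 11+2-3, 14+0) = 14
r[6] = max(2+14-3, 7+11-3, 7+7-3, 11+7-3, 14+2-3, 22+0) = 22
r[7] = max(2+22-3, 7+14-3, 7+11-3, …, 22+2-3, 27+0) = 27
r[8] = max(2+27-3, 7+22-3, 7+14-3, …, 27+2-3, 39+0) = 39
r[9] = max(2+39-3, 7+27-3, 7+22-3, …, 39+2-3, 19+0) = 38
r[10] = max(2+38-3, 7+39-3, 7+27-3, …, 19+2-3, 23+0) = 43
r[11] = max(2+43-3, 7+38-3, 7+39-3, …, 23+2-3, 30+0) = 43
One optimal plan: pieces 8 + 3 (1 cut) → €46 − €3 = €43.

43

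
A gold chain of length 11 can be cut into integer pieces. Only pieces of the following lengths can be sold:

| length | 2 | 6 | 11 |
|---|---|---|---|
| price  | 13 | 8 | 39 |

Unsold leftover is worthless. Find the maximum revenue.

Let r[k] be the best obtainable value from length k. For each k, try every first piece i and keep the best of price[i] + r[k−i].
r[1] = 0
r[2] = 13
r[3] = 13
r[4] = 26  (first piece 2, then r[2]=13)
r[5] = 26
r[6] = max(13+26, 8+0) = 39
r[7] = max(13+26, 8+0) = 39
r[8] = max(13+39, 8+13) = 52
r[9] = max(13+39, 8+13) = 52
r[10] = max(13+52, 8+26) = 65
r[11] = max(13+52, 8+26, 39+0) = 65
One optimal cutting: pieces 2 + 2 + 2 + 2 + 2 with 1 inch of scrap → $65.

65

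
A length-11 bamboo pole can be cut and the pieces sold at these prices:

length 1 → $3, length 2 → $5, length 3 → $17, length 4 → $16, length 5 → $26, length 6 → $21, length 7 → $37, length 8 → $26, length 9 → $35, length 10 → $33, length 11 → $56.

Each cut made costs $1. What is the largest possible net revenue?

Let v[k] be the best obtainable value from length k. For each k, try every first piece i and keep the best of price[i] + v[k−i] minus the 1 cut fee when i<k.
v[1] = 3
v[2] = 5  (first piece 1, then v[1]=3)
v[3] = 17
v[4] = 19  (first piece 1, then v[3]=17)
v[5] = 26
v[6] = 33  (first piece 3, then v[3]=17)
v[7] = 37
v[8] = 42  (first piece 3, then v[5]=26)
v[9] = 49  (first piece 3, then v[6]=33)
v[10] = 53  (first piece 3, then v[7]=37)
v[11] = 58  (first piece 3, then v[8]=42)
One optimal plan: pieces 5 + 3 + 3 (2 cuts) → $60 − $2 = $58.

58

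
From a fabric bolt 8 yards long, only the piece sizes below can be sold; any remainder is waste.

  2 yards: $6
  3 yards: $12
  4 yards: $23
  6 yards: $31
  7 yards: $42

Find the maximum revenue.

Consider every possible first cut. best[k] is the best of p[i]+best[k−i] over all sellable i≤k.
best[1] = 0
best[2] = 6
best[3] = max(6+0, 12+0) = 12
best[4] = max(6+6, 12+0, 23+0) = 23
best[5] = max(6+12, 12+6, 23+0) = 23
best[6] = max(6+23, 12+12, 23+6, 31+0) = 31
best[7] = max(6+23, 12+23, 23+12, 31+0, 42+0) = 42
best[8] = max(6+31, 12+23, 23+23, 31+6, 42+0) = 46
One optimal cutting: 4 + 4 → $46.

46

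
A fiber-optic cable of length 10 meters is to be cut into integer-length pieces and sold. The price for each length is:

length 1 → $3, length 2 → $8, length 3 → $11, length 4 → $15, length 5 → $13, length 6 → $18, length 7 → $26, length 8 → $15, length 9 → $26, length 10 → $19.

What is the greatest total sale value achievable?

Consider every possible first cut. R[k] is the best of p[i]+R[k−i] over all sellable i≤k.
R[1] = 3
R[2] = max(3+3, 8+0) = 8
R[3] = max(3+8, 8+3, 11+0) = 11
R[4] = max(3+11, 8+8, 11+3, 15+0) = 16
R[5] = max(3+16, 8+11, 11+8, 15+3, 13+0) = 19
R[6] = max(3+19, 8+16, 11+11, 15+8, 13+3, 18+0) = 24
R[7] = max(3+24, 8+19, 11+16, …, 18+3, 26+0) = 27
R[8] = max(3+27, 8+24, 11+19, …, 26+3, 15+0) = 32
R[9] = max(3+32, 8+27, 11+24, …, 15+3, 26+0) = 35
R[10] = max(3+35, 8+32, 11+27, …, 26+3, 19+0) = 40
One optimal cutting: 2 + 2 + 2 + 2 + 2 → $8 + $8 + $8 + $8 + $8 = $40.

40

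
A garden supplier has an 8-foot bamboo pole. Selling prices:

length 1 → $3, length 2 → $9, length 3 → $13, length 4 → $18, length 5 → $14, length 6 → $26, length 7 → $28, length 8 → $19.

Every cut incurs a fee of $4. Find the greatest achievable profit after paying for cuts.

32

Build net[k] bottom-up: net[k] = max over allowed piece i of (p[i] + net[k−i]) − 4 per cut.
net[1] = 3
net[2] = 9
net[3] = 13
net[4] = 18
net[5] = 18  (first piece 2, then net[3]=13)
net[6] = 26
net[7] = 28
net[8] = 32  (first piece 4, then net[4]=18)
One optimal plan: pieces 4 + 4 (1 cut) → $36 − $4 = $32.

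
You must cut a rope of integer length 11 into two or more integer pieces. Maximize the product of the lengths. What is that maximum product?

54

Fill prod[k] for k=2..11: at each k try every first piece i and multiply by the better of (k−i) uncut or prod[k−i].
Small cases: prod[2]=1, prod[3]=2.
prod[4] = 2*max(2,1) = 2*2 = 4
prod[5] = 2*max(3,2) = 2*3 = 6
prod[6] = 3*max(3,2) = 3*3 = 9
prod[7] = 2*max(5,6) = 2*6 = 12
prod[8] = 2*max(6,9) = 2*9 = 18
prod[9] = 3*max(6,9) = 3*9 = 27
prod[10] = 2*max(8,18) = 2*18 = 36
prod[11] = 2*max(9,27) = 2*27 = 54
One optimal split: 3 + 3 + 3 + 2; product 3*3*3*2 = 54.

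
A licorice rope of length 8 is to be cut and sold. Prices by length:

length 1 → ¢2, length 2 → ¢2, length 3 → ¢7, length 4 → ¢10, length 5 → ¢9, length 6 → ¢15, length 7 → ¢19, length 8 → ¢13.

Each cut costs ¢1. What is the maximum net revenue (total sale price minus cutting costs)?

Consider every possible first cut. v[k] is the best of p[i]+v[k−i] over all sellable i≤k, charging 1 whenever i<k.
v[1] = 2
v[2] = 3  (first piece 1, then v[1]=2)
v[3] = 7
v[4] = 10
v[5] = 11  (first piece 1, then v[4]=10)
v[6] = 15
v[7] = 19
v[8] = 20  (first piece 1, then v[7]=19)
One optimal plan: pieces 7 + 1 (1 cut) → ¢21 − ¢1 = ¢20.

20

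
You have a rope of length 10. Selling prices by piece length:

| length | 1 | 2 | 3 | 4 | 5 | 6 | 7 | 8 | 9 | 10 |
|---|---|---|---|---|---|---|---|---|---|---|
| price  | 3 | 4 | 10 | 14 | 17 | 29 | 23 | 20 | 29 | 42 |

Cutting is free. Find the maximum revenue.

Consider every possible first cut. best[k] is the best of p[i]+best[k−i] over all sellable i≤k.
best[1] = 3
best[2] = max(3+3, 4+0) = 6
best[3] = max(3+6, 4+3, 10+0) = 10
best[4] = max(3+10, 4+6, 10+3, 14+0) = 14
best[5] = max(3+14, 4+10, 10+6, 14+3, 17+0) = 17
best[6] = max(3+17, 4+14, 10+10, 14+6, 17+3, 29+0) = 29
best[7] = max(3+29, 4+17, 10+14, …, 29+3, 23+0) = 32
best[8] = max(3+32, 4+29, 10+17, …, 23+3, 20+0) = 35
best[9] = max(3+35, 4+32, 10+29, …, 20+3, 29+0) = 39
best[10] = max(3+39, 4+35, 10+32, …, 29+3, 42+0) = 43
One optimal cutting: 6 + 4 → $29 + $14 = $43.

43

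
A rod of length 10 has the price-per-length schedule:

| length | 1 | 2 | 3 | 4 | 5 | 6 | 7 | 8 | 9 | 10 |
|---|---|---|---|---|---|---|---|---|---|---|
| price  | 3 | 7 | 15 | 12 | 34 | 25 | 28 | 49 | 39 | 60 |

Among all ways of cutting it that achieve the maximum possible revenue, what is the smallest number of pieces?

2

Build r[k] bottom-up: r[k] = max over allowed piece i of (p[i] + r[k−i]).
r[1] = 3
r[2] = 7
r[3] = 15
r[4] = 18  (first piece 1, then r[3]=15)
r[5] = 34
r[6] = 37  (first piece 1, then r[5]=34)
r[7] = 41  (first piece 2, then r[5]=34)
r[8] = 49  (first piece 3, then r[5]=34)
r[9] = 52  (first piece 1, then r[8]=49)
r[10] = 68  (first piece 5, then r[5]=34)
Maximum revenue is €68.
Now minimize piece count subject to staying optimal: for each k, pieces[k] = 1 + min over i with p[i]+r[k−i]=r[k] of pieces[k−i].
pieces[7] = 2
pieces[8] = 1
pieces[9] = 2
pieces[10] = 2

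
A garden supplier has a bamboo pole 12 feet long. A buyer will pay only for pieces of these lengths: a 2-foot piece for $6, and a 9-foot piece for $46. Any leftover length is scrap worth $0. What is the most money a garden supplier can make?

52

Consider every possible first cut. best[k] is the best of p[i]+best[k−i] over all sellable i≤k.
best[1] = 0
best[2] = 6
best[3] = 6
best[4] = 12  (first piece 2, then best[2]=6)
best[5] = 12
best[6] = 18  (first piece 2, then best[4]=12)
best[7] = 18
best[8] = 24  (first piece 2, then best[6]=18)
best[9] = max(6+18, 46+0) = 46
best[10] = max(6+24, 46+0) = 46
best[11] = max(6+46, 46+6) = 52
best[12] = max(6+46, 46+6) = 52
One optimal cutting: pieces 9 + 2 with 1 foot of scrap → $52.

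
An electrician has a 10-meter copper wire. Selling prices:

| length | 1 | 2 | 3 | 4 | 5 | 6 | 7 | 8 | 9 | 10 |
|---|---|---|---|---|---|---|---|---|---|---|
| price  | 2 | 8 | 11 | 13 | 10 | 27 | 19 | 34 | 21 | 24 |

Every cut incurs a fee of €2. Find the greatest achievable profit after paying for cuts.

Build v[k] bottom-up: v[k] = max over allowed piece i of (p[i] + v[k−i]) − 2 per cut.
v[1] = 2
v[2] = 8
v[3] = 11
v[4] = 14  (first piece 2, then v[2]=8)
v[5] = 17  (first piece 2, then v[3]=11)
v[6] = 27
v[7] = 27  (first piece 1, then v[6]=27)
v[8] = 34
v[9] = 36  (first piece 3, then v[6]=27)
v[10] = 40  (first piece 2, then v[8]=34)
One optimal plan: pieces 8 + 2 (1 cut) → €42 − €2 = €40.

40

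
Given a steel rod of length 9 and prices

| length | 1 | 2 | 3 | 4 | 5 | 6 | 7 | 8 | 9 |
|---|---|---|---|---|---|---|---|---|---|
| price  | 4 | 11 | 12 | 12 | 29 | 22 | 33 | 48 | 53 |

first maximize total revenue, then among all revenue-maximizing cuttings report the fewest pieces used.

Build r[k] bottom-up: r[k] = max over allowed piece i of (p[i] + r[k−i]).
r[1] = 4
r[2] = 11
r[3] = 15  (first piece 1, then r[2]=11)
r[4] = 22  (first piece 2, then r[2]=11)
r[5] = 29
r[6] = 33  (first piece 1, then r[5]=29)
r[7] = 40  (first piece 2, then r[5]=29)
r[8] = 48
r[9] = 53
Maximum revenue is $53.
Now minimize piece count subject to staying optimal: for each k, pieces[k] = 1 + min over i with p[i]+r[k−i]=r[k] of pieces[k−i].
pieces[6] = 2
pieces[7] = 2
pieces[8] = 1
pieces[9] = 1

1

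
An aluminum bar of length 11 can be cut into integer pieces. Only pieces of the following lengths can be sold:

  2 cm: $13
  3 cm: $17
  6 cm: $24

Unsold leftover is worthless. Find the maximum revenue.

Consider every possible first cut. r[k] is the best of p[i]+r[k−i] over all sellable i≤k.
r[1] = 0
r[2] = 13
r[3] = 17
r[4] = 26  (first piece 2, then r[2]=13)
r[5] = 30  (first piece 2, then r[3]=17)
r[6] = 39  (first piece 2, then r[4]=26)
r[7] = 43  (first piece 2, then r[5]=30)
r[8] = 52  (first piece 2, then r[6]=39)
r[9] = 56  (first piece 2, then r[7]=43)
r[10] = 65  (first piece 2, then r[8]=52)
r[11] = 69  (first piece 2, then r[9]=56)
One optimal cutting: 3 + 2 + 2 + 2 + 2 → $69.

69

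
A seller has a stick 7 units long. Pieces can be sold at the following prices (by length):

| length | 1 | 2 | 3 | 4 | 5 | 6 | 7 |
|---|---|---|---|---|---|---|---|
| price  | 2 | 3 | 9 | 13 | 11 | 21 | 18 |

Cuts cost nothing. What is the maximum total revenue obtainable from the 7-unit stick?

Let best[k] be the best obtainable value from length k. For each k, try every first piece i and keep the best of price[i] + best[k−i].
best[1] = 2
best[2] = max(2+2, 3+0) = 4
best[3] = max(2+4, 3+2, 9+0) = 9
best[4] = max(2+9, 3+4, 9+2, 13+0) = 13
best[5] = max(2+13, 3+9, 9+4, 13+2, 11+0) = 15
best[6] = max(2+15, 3+13, 9+9, 13+4, 11+2, 21+0) = 21
best[7] = max(2+21, 3+15, 9+13, …, 21+2, 18+0) = 23
One optimal cutting: 6 + 1 → €21 + €2 = €23.

23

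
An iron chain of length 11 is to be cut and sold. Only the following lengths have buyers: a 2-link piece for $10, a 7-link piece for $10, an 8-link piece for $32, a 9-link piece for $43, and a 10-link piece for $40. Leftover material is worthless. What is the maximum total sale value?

53

Build f[k] bottom-up: f[k] = max over allowed piece i of (p[i] + f[k−i]).
f[1] = 0
f[2] = 10
f[3] = 10
f[4] = 20  (first piece 2, then f[2]=10)
f[5] = 20
f[6] = 30  (first piece 2, then f[4]=20)
f[7] = 30
f[8] = 40  (first piece 2, then f[6]=30)
f[9] = 43
f[10] = 50  (first piece 2, then f[8]=40)
f[11] = 53  (first piece 2, then f[9]=43)
One optimal cutting: 9 + 2 → $53.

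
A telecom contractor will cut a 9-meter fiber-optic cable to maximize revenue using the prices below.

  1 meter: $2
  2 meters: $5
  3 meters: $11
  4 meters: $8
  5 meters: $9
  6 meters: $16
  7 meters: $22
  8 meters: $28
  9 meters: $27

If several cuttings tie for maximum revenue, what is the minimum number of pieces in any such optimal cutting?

Build r[k] bottom-up: r[k] = max over allowed piece i of (p[i] + r[k−i]).
r[1] = 2
r[2] = 5
r[3] = 11
r[4] = 13  (first piece 1, then r[3]=11)
r[5] = 16  (first piece 2, then r[3]=11)
r[6] = 22  (first piece 3, then r[3]=11)
r[7] = 24  (first piece 1, then r[6]=22)
r[8] = 28
r[9] = 33  (first piece 3, then r[6]=22)
Maximum revenue is $33.
Now minimize piece count subject to staying optimal: for each k, pieces[k] = 1 + min over i with p[i]+r[k−i]=r[k] of pieces[k−i].
pieces[6] = 2
pieces[7] = 3
pieces[8] = 1
pieces[9] = 3

3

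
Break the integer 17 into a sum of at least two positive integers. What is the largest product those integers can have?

486

Let g[k] be the best product for length k (with at least one cut). For each first piece i, the rest contributes max(k−i, g[k−i]).
Small cases: g[2]=1, g[3]=2, g[4]=4, g[5]=6, g[6]=9, g[7]=12, g[8]=18, g[9]=27.
g[10] = 2×max(8,18) = 2×18 = 36
g[11] = 2×max(9,27) = 2×27 = 54
g[12] = 3×max(9,27) = 3×27 = 81
g[13] = 2×max(11,54) = 2×54 = 108
g[14] = 2×max(12,81) = 2×81 = 162
g[15] = 3×max(12,81) = 3×81 = 243
g[16] = 2×max(14,162) = 2×162 = 324
g[17] = 2×max(15,243) = 2×243 = 486
One optimal split: 3 + 3 + 3 + 3 + 3 + 2; product 3×3×3×3×3×2 = 486.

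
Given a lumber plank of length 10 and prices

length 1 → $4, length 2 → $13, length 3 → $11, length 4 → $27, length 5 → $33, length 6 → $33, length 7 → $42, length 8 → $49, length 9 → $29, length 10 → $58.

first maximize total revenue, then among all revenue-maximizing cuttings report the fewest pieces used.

3

Consider every possible first cut. r[k] is the best of p[i]+r[k−i] over all sellable i≤k.
r[1] = 4
r[2] = 13
r[3] = 17  (first piece 1, then r[2]=13)
r[4] = 27
r[5] = 33
r[6] = 40  (first piece 2, then r[4]=27)
r[7] = 46  (first piece 2, then r[5]=33)
r[8] = 54  (first piece 4, then r[4]=27)
r[9] = 60  (first piece 4, then r[5]=33)
r[10] = 67  (first piece 2, then r[8]=54)
Maximum revenue is $67.
Now minimize piece count subject to staying optimal: for each k, pieces[k] = 1 + min over i with p[i]+r[k−i]=r[k] of pieces[k−i].
pieces[7] = 2
pieces[8] = 2
pieces[9] = 2
pieces[10] = 3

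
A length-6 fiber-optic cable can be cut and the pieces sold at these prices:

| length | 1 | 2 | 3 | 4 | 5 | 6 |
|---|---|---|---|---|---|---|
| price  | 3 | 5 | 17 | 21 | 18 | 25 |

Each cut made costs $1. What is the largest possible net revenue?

Let v[k] be the best obtainable value from length k. For each k, try every first piece i and keep the best of price[i] + v[k−i] minus the 1 cut fee when i<k.
v[1] = 3
v[2] = 5  (first piece 1, then v[1]=3)
v[3] = 17
v[4] = 21
v[5] = 23  (first piece 1, then v[4]=21)
v[6] = 33  (first piece 3, then v[3]=17)
One optimal plan: pieces 3 + 3 (1 cut) → $34 − $1 = $33.

33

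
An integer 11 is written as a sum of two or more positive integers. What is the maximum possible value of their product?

Let g[k] be the best product for length k (with at least one cut). For each first piece i, the rest contributes max(k−i, g[k−i]).
g[2] = 1·max(1,0) = 1·1 = 1
g[3] = 1·max(2,1) = 1·2 = 2
g[4] = 2·max(2,1) = 2·2 = 4
g[5] = 2·max(3,2) = 2·3 = 6
g[6] = 3·max(3,2) = 3·3 = 9
g[7] = 2·max(5,6) = 2·6 = 12
g[8] = 2·max(6,9) = 2·9 = 18
g[9] = 3·max(6,9) = 3·9 = 27
g[10] = 2·max(8,18) = 2·18 = 36
g[11] = 2·max(9,27) = 2·27 = 54
One optimal split: 3 + 3 + 3 + 2; product 3·3·3·2 = 54.

54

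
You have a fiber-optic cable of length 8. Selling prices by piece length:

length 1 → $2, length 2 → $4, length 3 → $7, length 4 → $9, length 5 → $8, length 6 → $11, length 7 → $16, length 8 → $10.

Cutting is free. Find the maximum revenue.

18

Let best[k] be the best obtainable value from length k. For each k, try every first piece i and keep the best of price[i] + best[k−i].
best[1] = 2
best[2] = 4  (first piece 1, then best[1]=2)
best[3] = 7
best[4] = 9  (first piece 1, then best[3]=7)
best[5] = 11  (first piece 1, then best[4]=9)
best[6] = 14  (first piece 3, then best[3]=7)
best[7] = 16  (first piece 1, then best[6]=14)
best[8] = 18  (first piece 1, then best[7]=16)
One optimal cutting: 3 + 3 + 1 + 1 → $7 + $7 + $2 + $2 = $18.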